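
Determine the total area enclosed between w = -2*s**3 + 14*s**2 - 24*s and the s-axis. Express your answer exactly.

71/3

The curve meets the s-axis where -2*s**3 + 14*s**2 - 24*s = 0, i.e. -2*s*(s - 4)*(s - 3) = 0, at s = 0, 3, 4.
On [0, 3] the curve lies below the axis; ∫[0,3] (-2*s**3 + 14*s**2 - 24*s) ds = -45/2, giving area 45/2.
On [3, 4] the curve lies above the axis; ∫[3,4] (-2*s**3 + 14*s**2 - 24*s) ds = 7/6, giving area 7/6.
Total area = 45/2 + 7/6 = 71/3.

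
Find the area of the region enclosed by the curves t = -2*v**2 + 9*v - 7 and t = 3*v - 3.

1/3

Both boundary curves give t as a function of v, so integrate with respect to v. Setting them equal: -2*v**2 + 6*v - 4 = 0, i.e. -2*(v - 2)*(v - 1) = 0, so they meet at v = 1, 2.
For v in [1, 2], t = -2*v**2 + 9*v - 7 is on the right; area = ∫[1,2] (-2*v**2 + 6*v - 4) dv = 1/3.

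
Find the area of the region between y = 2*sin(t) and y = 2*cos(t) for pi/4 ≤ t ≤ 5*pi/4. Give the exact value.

On [pi/4, 5*pi/4], (2*sin(t)) - (2*cos(t)) = 2*sin(t) - 2*cos(t) is ≥ 0 throughout, so the area is a single integral of |2*sin(t) - 2*cos(t)|.
∫[pi/4,5*pi/4] (2*sin(t) - 2*cos(t)) dt = 4*sqrt(2).

4*sqrt(2)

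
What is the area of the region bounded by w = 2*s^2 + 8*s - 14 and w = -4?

Set the curves equal: 2*s^2 + 8*s - 14 = -4, so 2*s^2 + 8*s - 10 = 0, which factors as 2*(s - 1)*(s + 5) = 0. The curves meet at s = -5, 1.
On [-5, 1], w = -4 is on top; that piece has area ∫[-5,1] (-(2*s^2 + 8*s - 10)) ds = 72.

72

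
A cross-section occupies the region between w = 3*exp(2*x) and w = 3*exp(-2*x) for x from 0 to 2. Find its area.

On [0, 2], (3*exp(2*x)) - (3*exp(-2*x)) = 3*exp(2*x) - 3*exp(-2*x) is ≥ 0 throughout, so the area is a single integral of |3*exp(2*x) - 3*exp(-2*x)|.
∫[0,2] (3*exp(2*x) - 3*exp(-2*x)) dx = -3 + 3*exp(-4)/2 + 3*exp(4)/2.

-3 + 3*exp(-4)/2 + 3*exp(4)/2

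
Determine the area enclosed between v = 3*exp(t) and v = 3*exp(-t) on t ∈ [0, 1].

On [0, 1], (3*exp(t)) - (3*exp(-t)) = 3*exp(t) - 3*exp(-t) is ≥ 0 throughout, so the area is a single integral of |3*exp(t) - 3*exp(-t)|.
∫[0,1] (3*exp(t) - 3*exp(-t)) dt = -6 + 3*exp(-1) + 3*exp(1).

-6 + 3*exp(-1) + 3*exp(1)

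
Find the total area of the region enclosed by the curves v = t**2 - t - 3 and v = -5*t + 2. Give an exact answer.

Set the curves equal: t**2 - t - 3 = -5*t + 2, so t**2 + 4*t - 5 = 0, which factors as (t - 1)*(t + 5) = 0. The curves meet at t = -5, 1.
On [-5, 1], v = -5*t + 2 is on top; that piece has area ∫[-5,1] (-(t**2 + 4*t - 5)) dt = 36.

36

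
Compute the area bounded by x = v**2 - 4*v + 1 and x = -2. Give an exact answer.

Both boundary curves give x as a function of v, so integrate with respect to v. Setting them equal: v**2 - 4*v + 3 = 0, i.e. (v - 3)*(v - 1) = 0, so they meet at v = 1, 3.
For v in [1, 3], x = v**2 - 4*v + 1 is on the left; area = ∫[1,3] (-(v**2 - 4*v + 3)) dv = 4/3.

4/3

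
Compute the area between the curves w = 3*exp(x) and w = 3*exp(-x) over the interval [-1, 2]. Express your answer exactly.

-12 + 3*exp(-2) + 3*exp(-1) + 3*exp(1) + 3*exp(2)

The difference (3*exp(x)) - (3*exp(-x)) = 3*exp(x) - 3*exp(-x) changes sign at x = 0 inside [-1, 2], so split the integral there.
∫[-1,0] (3*exp(x) - 3*exp(-x)) dx = -3*exp(1) - 3*exp(-1) + 6; the area of that piece is -6 + 3*exp(-1) + 3*exp(1).
∫[0,2] (3*exp(x) - 3*exp(-x)) dx = -6 + 3*exp(-2) + 3*exp(2).
Total area = (-6 + 3*exp(-1) + 3*exp(1)) + (-6 + 3*exp(-2) + 3*exp(2)) = -12 + 3*exp(-2) + 3*exp(-1) + 3*exp(1) + 3*exp(2).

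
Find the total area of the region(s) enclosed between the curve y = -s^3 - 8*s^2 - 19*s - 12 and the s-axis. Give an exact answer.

The curve meets the s-axis where -s^3 - 8*s^2 - 19*s - 12 = 0, i.e. -(s + 1)*(s + 3)*(s + 4) = 0, at s = -4, -3, -1.
On [-4, -3] the curve lies below the axis; ∫[-4,-3] (-s^3 - 8*s^2 - 19*s - 12) ds = -5/12, giving area 5/12.
On [-3, -1] the curve lies above the axis; ∫[-3,-1] (-s^3 - 8*s^2 - 19*s - 12) ds = 8/3, giving area 8/3.
Total area = 5/12 + 8/3 = 37/12.

37/12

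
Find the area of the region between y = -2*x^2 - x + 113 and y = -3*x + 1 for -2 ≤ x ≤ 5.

On [-2, 5], (-2*x^2 - x + 113) - (-3*x + 1) = -2*x^2 + 2*x + 112 is ≥ 0 throughout, so the area is a single integral of |-2*x^2 + 2*x + 112|.
∫[-2,5] (-2*x^2 + 2*x + 112) dx = 2149/3.

2149/3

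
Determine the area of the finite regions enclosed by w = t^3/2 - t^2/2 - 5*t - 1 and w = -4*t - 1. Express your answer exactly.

Set the curves equal: t^3/2 - t^2/2 - 5*t - 1 = -4*t - 1, so t^3/2 - t^2/2 - t = 0, which factors as t*(t - 2)*(t + 1)/2 = 0. The curves meet at t = -1, 0, 2.
On [-1, 0], w = t^3/2 - t^2/2 - 5*t - 1 is on top; that piece has area ∫[-1,0] (t^3/2 - t^2/2 - t) dt = 5/24.
On [0, 2], w = -4*t - 1 is on top; that piece has area ∫[0,2] (-(t^3/2 - t^2/2 - t)) dt = 4/3.
Total enclosed area = 5/24 + 4/3 = 37/24.

37/24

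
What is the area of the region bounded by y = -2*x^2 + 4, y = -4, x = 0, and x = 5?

194/3

The difference (-2*x^2 + 4) - (-4) = -2*x^2 + 8 changes sign at x = 2 inside [0, 5], so split the integral there.
∫[0,2] (-2*x^2 + 8) dx = 32/3.
∫[2,5] (-2*x^2 + 8) dx = -54; the area of that piece is 54.
Total area = 32/3 + 54 = 194/3.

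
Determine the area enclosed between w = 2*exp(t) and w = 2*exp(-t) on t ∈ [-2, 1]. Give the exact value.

The difference (2*exp(t)) - (2*exp(-t)) = 2*exp(t) - 2*exp(-t) changes sign at t = 0 inside [-2, 1], so split the integral there.
∫[-2,0] (2*exp(t) - 2*exp(-t)) dt = -2*exp(2) - 2*exp(-2) + 4; the area of that piece is -4 + 2*exp(-2) + 2*exp(2).
∫[0,1] (2*exp(t) - 2*exp(-t)) dt = -4 + 2*exp(-1) + 2*exp(1).
Total area = (-4 + 2*exp(-2) + 2*exp(2)) + (-4 + 2*exp(-1) + 2*exp(1)) = -8 + 2*exp(-2) + 2*exp(-1) + 2*exp(1) + 2*exp(2).

-8 + 2*exp(-2) + 2*exp(-1) + 2*exp(1) + 2*exp(2)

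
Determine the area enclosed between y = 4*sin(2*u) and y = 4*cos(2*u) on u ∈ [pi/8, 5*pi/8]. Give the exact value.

4*sqrt(2)

On [pi/8, 5*pi/8], (4*sin(2*u)) - (4*cos(2*u)) = 4*sin(2*u) - 4*cos(2*u) is ≥ 0 throughout, so the area is a single integral of |4*sin(2*u) - 4*cos(2*u)|.
∫[pi/8,5*pi/8] (4*sin(2*u) - 4*cos(2*u)) du = 4*sqrt(2).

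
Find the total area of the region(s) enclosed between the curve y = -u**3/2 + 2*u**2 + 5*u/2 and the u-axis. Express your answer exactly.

The curve meets the u-axis where -u**3/2 + 2*u**2 + 5*u/2 = 0, i.e. -u*(u - 5)*(u + 1)/2 = 0, at u = -1, 0, 5.
On [-1, 0] the curve lies below the axis; ∫[-1,0] (-u**3/2 + 2*u**2 + 5*u/2) du = -11/24, giving area 11/24.
On [0, 5] the curve lies above the axis; ∫[0,5] (-u**3/2 + 2*u**2 + 5*u/2) du = 875/24, giving area 875/24.
Total area = 11/24 + 875/24 = 443/12.

443/12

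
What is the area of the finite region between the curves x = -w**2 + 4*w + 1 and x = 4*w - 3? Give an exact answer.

Both boundary curves give x as a function of w, so integrate with respect to w. Setting them equal: -w**2 + 4 = 0, i.e. -(w - 2)*(w + 2) = 0, so they meet at w = -2, 2.
For w in [-2, 2], x = -w**2 + 4*w + 1 is on the right; area = ∫[-2,2] (-w**2 + 4) dw = 32/3.

32/3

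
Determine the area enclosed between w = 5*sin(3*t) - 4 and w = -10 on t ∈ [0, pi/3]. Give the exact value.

On [0, pi/3], (5*sin(3*t) - 4) - (-10) = 5*sin(3*t) + 6 is ≥ 0 throughout, so the area is a single integral of |5*sin(3*t) + 6|.
∫[0,pi/3] (5*sin(3*t) + 6) dt = 10/3 + 2*pi.

10/3 + 2*pi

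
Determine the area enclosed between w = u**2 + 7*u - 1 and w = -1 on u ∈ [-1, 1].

The difference (u**2 + 7*u - 1) - (-1) = u**2 + 7*u changes sign at u = 0 inside [-1, 1], so split the integral there.
∫[-1,0] (u**2 + 7*u) du = -19/6; the area of that piece is 19/6.
∫[0,1] (u**2 + 7*u) du = 23/6.
Total area = 19/6 + 23/6 = 7.

7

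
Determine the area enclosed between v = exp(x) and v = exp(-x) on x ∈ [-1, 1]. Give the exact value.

The difference (exp(x)) - (exp(-x)) = exp(x) - exp(-x) changes sign at x = 0 inside [-1, 1], so split the integral there.
∫[-1,0] (exp(x) - exp(-x)) dx = -exp(1) - exp(-1) + 2; the area of that piece is -2 + exp(-1) + exp(1).
∫[0,1] (exp(x) - exp(-x)) dx = -2 + exp(-1) + exp(1).
Total area = (-2 + exp(-1) + exp(1)) + (-2 + exp(-1) + exp(1)) = -4 + 2*exp(-1) + 2*exp(1).

-4 + 2*exp(-1) + 2*exp(1)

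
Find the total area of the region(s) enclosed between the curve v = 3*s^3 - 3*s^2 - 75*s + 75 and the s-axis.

1012

The curve meets the s-axis where 3*s^3 - 3*s^2 - 75*s + 75 = 0, i.e. 3*(s - 5)*(s - 1)*(s + 5) = 0, at s = -5, 1, 5.
On [-5, 1] the curve lies above the axis; ∫[-5,1] (3*s^3 - 3*s^2 - 75*s + 75) ds = 756, giving area 756.
On [1, 5] the curve lies below the axis; ∫[1,5] (3*s^3 - 3*s^2 - 75*s + 75) ds = -256, giving area 256.
Total area = 756 + 256 = 1012.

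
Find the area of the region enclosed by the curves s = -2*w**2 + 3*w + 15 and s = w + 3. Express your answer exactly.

Both boundary curves give s as a function of w, so integrate with respect to w. Setting them equal: -2*w**2 + 2*w + 12 = 0, i.e. -2*(w - 3)*(w + 2) = 0, so they meet at w = -2, 3.
For w in [-2, 3], s = -2*w**2 + 3*w + 15 is on the right; area = ∫[-2,3] (-2*w**2 + 2*w + 12) dw = 125/3.

125/3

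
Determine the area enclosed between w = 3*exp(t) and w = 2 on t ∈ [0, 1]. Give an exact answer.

-5 + 3*exp(1)

On [0, 1], (3*exp(t)) - (2) = 3*exp(t) - 2 is ≥ 0 throughout, so the area is a single integral of |3*exp(t) - 2|.
∫[0,1] (3*exp(t) - 2) dt = -5 + 3*exp(1).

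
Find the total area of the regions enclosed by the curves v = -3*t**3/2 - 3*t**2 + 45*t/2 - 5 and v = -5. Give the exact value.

863/4

Set the curves equal: -3*t**3/2 - 3*t**2 + 45*t/2 - 5 = -5, so -3*t**3/2 - 3*t**2 + 45*t/2 = 0, which factors as -3*t*(t - 3)*(t + 5)/2 = 0. The curves meet at t = -5, 0, 3.
On [-5, 0], v = -5 is on top; that piece has area ∫[-5,0] (-(-3*t**3/2 - 3*t**2 + 45*t/2)) dt = 1375/8.
On [0, 3], v = -3*t**3/2 - 3*t**2 + 45*t/2 - 5 is on top; that piece has area ∫[0,3] (-3*t**3/2 - 3*t**2 + 45*t/2) dt = 351/8.
Total enclosed area = 1375/8 + 351/8 = 863/4.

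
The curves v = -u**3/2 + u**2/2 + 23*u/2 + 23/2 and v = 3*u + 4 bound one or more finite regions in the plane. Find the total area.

284/3

Set the curves equal: -u**3/2 + u**2/2 + 23*u/2 + 23/2 = 3*u + 4, so -u**3/2 + u**2/2 + 17*u/2 + 15/2 = 0, which factors as -(u - 5)*(u + 1)*(u + 3)/2 = 0. The curves meet at u = -3, -1, 5.
On [-3, -1], v = 3*u + 4 is on top; that piece has area ∫[-3,-1] (-(-u**3/2 + u**2/2 + 17*u/2 + 15/2)) du = 14/3.
On [-1, 5], v = -u**3/2 + u**2/2 + 23*u/2 + 23/2 is on top; that piece has area ∫[-1,5] (-u**3/2 + u**2/2 + 17*u/2 + 15/2) du = 90.
Total enclosed area = 14/3 + 90 = 284/3.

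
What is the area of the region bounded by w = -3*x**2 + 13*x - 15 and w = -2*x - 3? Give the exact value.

Set the curves equal: -3*x**2 + 13*x - 15 = -2*x - 3, so -3*x**2 + 15*x - 12 = 0, which factors as -3*(x - 4)*(x - 1) = 0. The curves meet at x = 1, 4.
On [1, 4], w = -3*x**2 + 13*x - 15 is on top; that piece has area ∫[1,4] (-3*x**2 + 15*x - 12) dx = 27/2.

27/2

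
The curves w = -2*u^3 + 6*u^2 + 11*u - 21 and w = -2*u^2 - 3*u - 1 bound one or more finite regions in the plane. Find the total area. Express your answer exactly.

Set the curves equal: -2*u^3 + 6*u^2 + 11*u - 21 = -2*u^2 - 3*u - 1, so -2*u^3 + 8*u^2 + 14*u - 20 = 0, which factors as -2*(u - 5)*(u - 1)*(u + 2) = 0. The curves meet at u = -2, 1, 5.
On [-2, 1], w = -2*u^2 - 3*u - 1 is on top; that piece has area ∫[-2,1] (-(-2*u^3 + 8*u^2 + 14*u - 20)) du = 99/2.
On [1, 5], w = -2*u^3 + 6*u^2 + 11*u - 21 is on top; that piece has area ∫[1,5] (-2*u^3 + 8*u^2 + 14*u - 20) du = 320/3.
Total enclosed area = 99/2 + 320/3 = 937/6.

937/6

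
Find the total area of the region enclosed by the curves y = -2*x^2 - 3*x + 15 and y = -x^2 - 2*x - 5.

243/2

Set the curves equal: -2*x^2 - 3*x + 15 = -x^2 - 2*x - 5, so -x^2 - x + 20 = 0, which factors as -(x - 4)*(x + 5) = 0. The curves meet at x = -5, 4.
On [-5, 4], y = -2*x^2 - 3*x + 15 is on top; that piece has area ∫[-5,4] (-x^2 - x + 20) dx = 243/2.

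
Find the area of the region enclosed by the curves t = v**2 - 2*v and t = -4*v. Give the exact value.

4/3

Both boundary curves give t as a function of v, so integrate with respect to v. Setting them equal: v**2 + 2*v = 0, i.e. v*(v + 2) = 0, so they meet at v = -2, 0.
For v in [-2, 0], t = v**2 - 2*v is on the left; area = ∫[-2,0] (-(v**2 + 2*v)) dv = 4/3.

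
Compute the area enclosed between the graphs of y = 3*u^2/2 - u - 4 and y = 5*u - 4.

Set the curves equal: 3*u^2/2 - u - 4 = 5*u - 4, so 3*u^2/2 - 6*u = 0, which factors as 3*u*(u - 4)/2 = 0. The curves meet at u = 0, 4.
On [0, 4], y = 5*u - 4 is on top; that piece has area ∫[0,4] (-(3*u^2/2 - 6*u)) du = 16.

16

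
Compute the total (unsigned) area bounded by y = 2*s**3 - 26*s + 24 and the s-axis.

407/2

The curve meets the s-axis where 2*s**3 - 26*s + 24 = 0, i.e. 2*(s - 3)*(s - 1)*(s + 4) = 0, at s = -4, 1, 3.
On [-4, 1] the curve lies above the axis; ∫[-4,1] (2*s**3 - 26*s + 24) ds = 375/2, giving area 375/2.
On [1, 3] the curve lies below the axis; ∫[1,3] (2*s**3 - 26*s + 24) ds = -16, giving area 16.
Total area = 375/2 + 16 = 407/2.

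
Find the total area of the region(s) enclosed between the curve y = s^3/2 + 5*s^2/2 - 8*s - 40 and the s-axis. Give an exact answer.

The curve meets the s-axis where s^3/2 + 5*s^2/2 - 8*s - 40 = 0, i.e. (s - 4)*(s + 4)*(s + 5)/2 = 0, at s = -5, -4, 4.
On [-5, -4] the curve lies above the axis; ∫[-5,-4] (s^3/2 + 5*s^2/2 - 8*s - 40) ds = 17/24, giving area 17/24.
On [-4, 4] the curve lies below the axis; ∫[-4,4] (s^3/2 + 5*s^2/2 - 8*s - 40) ds = -640/3, giving area 640/3.
Total area = 17/24 + 640/3 = 5137/24.

5137/24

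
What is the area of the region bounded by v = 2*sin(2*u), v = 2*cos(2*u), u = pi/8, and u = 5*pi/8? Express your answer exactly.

On [pi/8, 5*pi/8], (2*sin(2*u)) - (2*cos(2*u)) = 2*sin(2*u) - 2*cos(2*u) is ≥ 0 throughout, so the area is a single integral of |2*sin(2*u) - 2*cos(2*u)|.
∫[pi/8,5*pi/8] (2*sin(2*u) - 2*cos(2*u)) du = 2*sqrt(2).

2*sqrt(2)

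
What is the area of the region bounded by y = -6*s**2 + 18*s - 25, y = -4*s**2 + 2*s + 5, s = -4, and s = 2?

324

On [-4, 2], (-6*s**2 + 18*s - 25) - (-4*s**2 + 2*s + 5) = -2*s**2 + 16*s - 30 is ≤ 0 throughout, so the area is a single integral of |-2*s**2 + 16*s - 30|.
∫[-4,2] (-2*s**2 + 16*s - 30) ds = -324; the area of that piece is 324.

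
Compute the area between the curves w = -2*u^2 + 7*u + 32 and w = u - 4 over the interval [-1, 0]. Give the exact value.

On [-1, 0], (-2*u^2 + 7*u + 32) - (u - 4) = -2*u^2 + 6*u + 36 is ≥ 0 throughout, so the area is a single integral of |-2*u^2 + 6*u + 36|.
∫[-1,0] (-2*u^2 + 6*u + 36) du = 97/3.

97/3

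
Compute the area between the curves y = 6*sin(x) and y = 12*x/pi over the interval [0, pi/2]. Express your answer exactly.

6 - 3*pi/2

On [0, pi/2], (6*sin(x)) - (12*x/pi) = -12*x/pi + 6*sin(x) is ≥ 0 throughout, so the area is a single integral of |-12*x/pi + 6*sin(x)|.
∫[0,pi/2] (-12*x/pi + 6*sin(x)) dx = 6 - 3*pi/2.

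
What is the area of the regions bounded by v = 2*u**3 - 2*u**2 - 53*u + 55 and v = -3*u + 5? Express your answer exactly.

2024/3

Set the curves equal: 2*u**3 - 2*u**2 - 53*u + 55 = -3*u + 5, so 2*u**3 - 2*u**2 - 50*u + 50 = 0, which factors as 2*(u - 5)*(u - 1)*(u + 5) = 0. The curves meet at u = -5, 1, 5.
On [-5, 1], v = 2*u**3 - 2*u**2 - 53*u + 55 is on top; that piece has area ∫[-5,1] (2*u**3 - 2*u**2 - 50*u + 50) du = 504.
On [1, 5], v = -3*u + 5 is on top; that piece has area ∫[1,5] (-(2*u**3 - 2*u**2 - 50*u + 50)) du = 512/3.
Total enclosed area = 504 + 512/3 = 2024/3.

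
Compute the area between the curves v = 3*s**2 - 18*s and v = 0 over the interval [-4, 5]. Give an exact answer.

308

The difference (3*s**2 - 18*s) - (0) = 3*s**2 - 18*s changes sign at s = 0 inside [-4, 5], so split the integral there.
∫[-4,0] (3*s**2 - 18*s) ds = 208.
∫[0,5] (3*s**2 - 18*s) ds = -100; the area of that piece is 100.
Total area = 208 + 100 = 308.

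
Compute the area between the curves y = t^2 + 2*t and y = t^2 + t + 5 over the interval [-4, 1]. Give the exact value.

65/2

On [-4, 1], (t^2 + 2*t) - (t^2 + t + 5) = t - 5 is ≤ 0 throughout, so the area is a single integral of |t - 5|.
∫[-4,1] (t - 5) dt = -65/2; the area of that piece is 65/2.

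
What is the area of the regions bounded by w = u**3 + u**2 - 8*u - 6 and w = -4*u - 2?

Set the curves equal: u**3 + u**2 - 8*u - 6 = -4*u - 2, so u**3 + u**2 - 4*u - 4 = 0, which factors as (u - 2)*(u + 1)*(u + 2) = 0. The curves meet at u = -2, -1, 2.
On [-2, -1], w = u**3 + u**2 - 8*u - 6 is on top; that piece has area ∫[-2,-1] (u**3 + u**2 - 4*u - 4) du = 7/12.
On [-1, 2], w = -4*u - 2 is on top; that piece has area ∫[-1,2] (-(u**3 + u**2 - 4*u - 4)) du = 45/4.
Total enclosed area = 7/12 + 45/4 = 71/6.

71/6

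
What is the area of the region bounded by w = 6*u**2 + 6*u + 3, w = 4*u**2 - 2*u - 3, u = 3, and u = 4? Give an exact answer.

176/3

On [3, 4], (6*u**2 + 6*u + 3) - (4*u**2 - 2*u - 3) = 2*u**2 + 8*u + 6 is ≥ 0 throughout, so the area is a single integral of |2*u**2 + 8*u + 6|.
∫[3,4] (2*u**2 + 8*u + 6) du = 176/3.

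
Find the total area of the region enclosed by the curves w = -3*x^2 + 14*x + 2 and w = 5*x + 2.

Set the curves equal: -3*x^2 + 14*x + 2 = 5*x + 2, so -3*x^2 + 9*x = 0, which factors as -3*x*(x - 3) = 0. The curves meet at x = 0, 3.
On [0, 3], w = -3*x^2 + 14*x + 2 is on top; that piece has area ∫[0,3] (-3*x^2 + 9*x) dx = 27/2.

27/2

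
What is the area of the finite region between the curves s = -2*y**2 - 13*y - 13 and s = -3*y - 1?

Both boundary curves give s as a function of y, so integrate with respect to y. Setting them equal: -2*y**2 - 10*y - 12 = 0, i.e. -2*(y + 2)*(y + 3) = 0, so they meet at y = -3, -2.
For y in [-3, -2], s = -2*y**2 - 13*y - 13 is on the right; area = ∫[-3,-2] (-2*y**2 - 10*y - 12) dy = 1/3.

1/3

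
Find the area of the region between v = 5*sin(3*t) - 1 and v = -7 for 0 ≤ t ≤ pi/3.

On [0, pi/3], (5*sin(3*t) - 1) - (-7) = 5*sin(3*t) + 6 is ≥ 0 throughout, so the area is a single integral of |5*sin(3*t) + 6|.
∫[0,pi/3] (5*sin(3*t) + 6) dt = 10/3 + 2*pi.

10/3 + 2*pi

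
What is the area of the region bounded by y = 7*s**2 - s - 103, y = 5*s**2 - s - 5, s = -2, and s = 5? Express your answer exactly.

On [-2, 5], (7*s**2 - s - 103) - (5*s**2 - s - 5) = 2*s**2 - 98 is ≤ 0 throughout, so the area is a single integral of |2*s**2 - 98|.
∫[-2,5] (2*s**2 - 98) ds = -1792/3; the area of that piece is 1792/3.

1792/3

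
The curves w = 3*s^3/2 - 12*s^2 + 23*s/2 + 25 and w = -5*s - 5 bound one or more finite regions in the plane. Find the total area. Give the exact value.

443/4

Set the curves equal: 3*s^3/2 - 12*s^2 + 23*s/2 + 25 = -5*s - 5, so 3*s^3/2 - 12*s^2 + 33*s/2 + 30 = 0, which factors as 3*(s - 5)*(s - 4)*(s + 1)/2 = 0. The curves meet at s = -1, 4, 5.
On [-1, 4], w = 3*s^3/2 - 12*s^2 + 23*s/2 + 25 is on top; that piece has area ∫[-1,4] (3*s^3/2 - 12*s^2 + 33*s/2 + 30) ds = 875/8.
On [4, 5], w = -5*s - 5 is on top; that piece has area ∫[4,5] (-(3*s^3/2 - 12*s^2 + 33*s/2 + 30)) ds = 11/8.
Total enclosed area = 875/8 + 11/8 = 443/4.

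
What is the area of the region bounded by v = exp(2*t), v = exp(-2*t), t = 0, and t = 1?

-1 + exp(-2)/2 + exp(2)/2

On [0, 1], (exp(2*t)) - (exp(-2*t)) = exp(2*t) - exp(-2*t) is ≥ 0 throughout, so the area is a single integral of |exp(2*t) - exp(-2*t)|.
∫[0,1] (exp(2*t) - exp(-2*t)) dt = -1 + exp(-2)/2 + exp(2)/2.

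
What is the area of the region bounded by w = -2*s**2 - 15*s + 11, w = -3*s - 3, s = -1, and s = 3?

The difference (-2*s**2 - 15*s + 11) - (-3*s - 3) = -2*s**2 - 12*s + 14 changes sign at s = 1 inside [-1, 3], so split the integral there.
∫[-1,1] (-2*s**2 - 12*s + 14) ds = 80/3.
∫[1,3] (-2*s**2 - 12*s + 14) ds = -112/3; the area of that piece is 112/3.
Total area = 80/3 + 112/3 = 64.

64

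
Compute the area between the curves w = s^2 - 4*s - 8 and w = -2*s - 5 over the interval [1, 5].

The difference (s^2 - 4*s - 8) - (-2*s - 5) = s^2 - 2*s - 3 changes sign at s = 3 inside [1, 5], so split the integral there.
∫[1,3] (s^2 - 2*s - 3) ds = -16/3; the area of that piece is 16/3.
∫[3,5] (s^2 - 2*s - 3) ds = 32/3.
Total area = 16/3 + 32/3 = 16.

16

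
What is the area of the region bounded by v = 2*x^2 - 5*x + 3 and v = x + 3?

Set the curves equal: 2*x^2 - 5*x + 3 = x + 3, so 2*x^2 - 6*x = 0, which factors as 2*x*(x - 3) = 0. The curves meet at x = 0, 3.
On [0, 3], v = x + 3 is on top; that piece has area ∫[0,3] (-(2*x^2 - 6*x)) dx = 9.

9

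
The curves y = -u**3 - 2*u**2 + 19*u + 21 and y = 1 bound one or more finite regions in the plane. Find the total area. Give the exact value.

Set the curves equal: -u**3 - 2*u**2 + 19*u + 21 = 1, so -u**3 - 2*u**2 + 19*u + 20 = 0, which factors as -(u - 4)*(u + 1)*(u + 5) = 0. The curves meet at u = -5, -1, 4.
On [-5, -1], y = 1 is on top; that piece has area ∫[-5,-1] (-(-u**3 - 2*u**2 + 19*u + 20)) du = 224/3.
On [-1, 4], y = -u**3 - 2*u**2 + 19*u + 21 is on top; that piece has area ∫[-1,4] (-u**3 - 2*u**2 + 19*u + 20) du = 1625/12.
Total enclosed area = 224/3 + 1625/12 = 2521/12.

2521/12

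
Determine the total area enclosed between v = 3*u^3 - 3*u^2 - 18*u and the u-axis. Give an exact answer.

The curve meets the u-axis where 3*u^3 - 3*u^2 - 18*u = 0, i.e. 3*u*(u - 3)*(u + 2) = 0, at u = -2, 0, 3.
On [-2, 0] the curve lies above the axis; ∫[-2,0] (3*u^3 - 3*u^2 - 18*u) du = 16, giving area 16.
On [0, 3] the curve lies below the axis; ∫[0,3] (3*u^3 - 3*u^2 - 18*u) du = -189/4, giving area 189/4.
Total area = 16 + 189/4 = 253/4.

253/4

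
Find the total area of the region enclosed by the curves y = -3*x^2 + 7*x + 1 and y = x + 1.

Set the curves equal: -3*x^2 + 7*x + 1 = x + 1, so -3*x^2 + 6*x = 0, which factors as -3*x*(x - 2) = 0. The curves meet at x = 0, 2.
On [0, 2], y = -3*x^2 + 7*x + 1 is on top; that piece has area ∫[0,2] (-3*x^2 + 6*x) dx = 4.

4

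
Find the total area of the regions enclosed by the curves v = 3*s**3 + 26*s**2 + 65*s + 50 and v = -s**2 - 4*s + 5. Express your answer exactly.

Set the curves equal: 3*s**3 + 26*s**2 + 65*s + 50 = -s**2 - 4*s + 5, so 3*s**3 + 27*s**2 + 69*s + 45 = 0, which factors as 3*(s + 1)*(s + 3)*(s + 5) = 0. The curves meet at s = -5, -3, -1.
On [-5, -3], v = 3*s**3 + 26*s**2 + 65*s + 50 is on top; that piece has area ∫[-5,-3] (3*s**3 + 27*s**2 + 69*s + 45) ds = 12.
On [-3, -1], v = -s**2 - 4*s + 5 is on top; that piece has area ∫[-3,-1] (-(3*s**3 + 27*s**2 + 69*s + 45)) ds = 12.
Total enclosed area = 12 + 12 = 24.

24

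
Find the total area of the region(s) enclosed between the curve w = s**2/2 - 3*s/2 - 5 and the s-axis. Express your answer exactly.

The curve meets the s-axis where s**2/2 - 3*s/2 - 5 = 0, i.e. (s - 5)*(s + 2)/2 = 0, at s = -2, 5.
On [-2, 5] the curve lies below the axis; ∫[-2,5] (s**2/2 - 3*s/2 - 5) ds = -343/12, giving area 343/12.

343/12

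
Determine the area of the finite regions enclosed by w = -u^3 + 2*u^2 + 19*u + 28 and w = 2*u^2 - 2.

517/2

Set the curves equal: -u^3 + 2*u^2 + 19*u + 28 = 2*u^2 - 2, so -u^3 + 19*u + 30 = 0, which factors as -(u - 5)*(u + 2)*(u + 3) = 0. The curves meet at u = -3, -2, 5.
On [-3, -2], w = 2*u^2 - 2 is on top; that piece has area ∫[-3,-2] (-(-u^3 + 19*u + 30)) du = 5/4.
On [-2, 5], w = -u^3 + 2*u^2 + 19*u + 28 is on top; that piece has area ∫[-2,5] (-u^3 + 19*u + 30) du = 1029/4.
Total enclosed area = 5/4 + 1029/4 = 517/2.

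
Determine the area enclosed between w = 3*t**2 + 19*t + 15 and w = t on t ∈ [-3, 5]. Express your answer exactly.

448

The difference (3*t**2 + 19*t + 15) - (t) = 3*t**2 + 18*t + 15 changes sign at t = -1 inside [-3, 5], so split the integral there.
∫[-3,-1] (3*t**2 + 18*t + 15) dt = -16; the area of that piece is 16.
∫[-1,5] (3*t**2 + 18*t + 15) dt = 432.
Total area = 16 + 432 = 448.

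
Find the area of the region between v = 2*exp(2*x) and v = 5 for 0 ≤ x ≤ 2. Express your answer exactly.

The difference (2*exp(2*x)) - (5) = 2*exp(2*x) - 5 changes sign at x = -log(2)/2 + log(5)/2 inside [0, 2], so split the integral there.
∫[0,-log(2)/2 + log(5)/2] (2*exp(2*x) - 5) dx = log(4*sqrt(10)/125) + 3/2; the area of that piece is -3/2 + log(25*sqrt(10)/8).
∫[-log(2)/2 + log(5)/2,2] (2*exp(2*x) - 5) dx = -25/2 - 5*log(2)/2 + 5*log(5)/2 + exp(4).
Total area = (-3/2 + log(25*sqrt(10)/8)) + (-25/2 - 5*log(2)/2 + 5*log(5)/2 + exp(4)) = -14 - 11*log(2)/2 + log(10)/2 + 9*log(5)/2 + exp(4).

-14 - 11*log(2)/2 + log(10)/2 + 9*log(5)/2 + exp(4)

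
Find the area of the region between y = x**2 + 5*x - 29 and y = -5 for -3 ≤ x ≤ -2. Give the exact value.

181/6

On [-3, -2], (x**2 + 5*x - 29) - (-5) = x**2 + 5*x - 24 is ≤ 0 throughout, so the area is a single integral of |x**2 + 5*x - 24|.
∫[-3,-2] (x**2 + 5*x - 24) dx = -181/6; the area of that piece is 181/6.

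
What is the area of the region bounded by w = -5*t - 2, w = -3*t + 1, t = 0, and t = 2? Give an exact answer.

10

On [0, 2], (-5*t - 2) - (-3*t + 1) = -2*t - 3 is ≤ 0 throughout, so the area is a single integral of |-2*t - 3|.
∫[0,2] (-2*t - 3) dt = -10; the area of that piece is 10.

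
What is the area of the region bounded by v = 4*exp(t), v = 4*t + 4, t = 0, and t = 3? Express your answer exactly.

On [0, 3], (4*exp(t)) - (4*t + 4) = -4*t + 4*exp(t) - 4 is ≥ 0 throughout, so the area is a single integral of |-4*t + 4*exp(t) - 4|.
∫[0,3] (-4*t + 4*exp(t) - 4) dt = -34 + 4*exp(3).

-34 + 4*exp(3)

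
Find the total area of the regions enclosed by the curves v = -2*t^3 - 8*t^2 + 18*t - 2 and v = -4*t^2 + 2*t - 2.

Set the curves equal: -2*t^3 - 8*t^2 + 18*t - 2 = -4*t^2 + 2*t - 2, so -2*t^3 - 4*t^2 + 16*t = 0, which factors as -2*t*(t - 2)*(t + 4) = 0. The curves meet at t = -4, 0, 2.
On [-4, 0], v = -4*t^2 + 2*t - 2 is on top; that piece has area ∫[-4,0] (-(-2*t^3 - 4*t^2 + 16*t)) dt = 256/3.
On [0, 2], v = -2*t^3 - 8*t^2 + 18*t - 2 is on top; that piece has area ∫[0,2] (-2*t^3 - 4*t^2 + 16*t) dt = 40/3.
Total enclosed area = 256/3 + 40/3 = 296/3.

296/3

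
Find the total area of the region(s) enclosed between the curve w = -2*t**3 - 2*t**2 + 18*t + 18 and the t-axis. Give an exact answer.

The curve meets the t-axis where -2*t**3 - 2*t**2 + 18*t + 18 = 0, i.e. -2*(t - 3)*(t + 1)*(t + 3) = 0, at t = -3, -1, 3.
On [-3, -1] the curve lies below the axis; ∫[-3,-1] (-2*t**3 - 2*t**2 + 18*t + 18) dt = -40/3, giving area 40/3.
On [-1, 3] the curve lies above the axis; ∫[-1,3] (-2*t**3 - 2*t**2 + 18*t + 18) dt = 256/3, giving area 256/3.
Total area = 40/3 + 256/3 = 296/3.

296/3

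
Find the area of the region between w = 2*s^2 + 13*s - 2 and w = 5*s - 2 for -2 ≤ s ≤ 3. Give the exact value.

194/3

The difference (2*s^2 + 13*s - 2) - (5*s - 2) = 2*s^2 + 8*s changes sign at s = 0 inside [-2, 3], so split the integral there.
∫[-2,0] (2*s^2 + 8*s) ds = -32/3; the area of that piece is 32/3.
∫[0,3] (2*s^2 + 8*s) ds = 54.
Total area = 32/3 + 54 = 194/3.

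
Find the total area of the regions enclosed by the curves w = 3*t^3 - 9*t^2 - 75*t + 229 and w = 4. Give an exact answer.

1572

Set the curves equal: 3*t^3 - 9*t^2 - 75*t + 229 = 4, so 3*t^3 - 9*t^2 - 75*t + 225 = 0, which factors as 3*(t - 5)*(t - 3)*(t + 5) = 0. The curves meet at t = -5, 3, 5.
On [-5, 3], w = 3*t^3 - 9*t^2 - 75*t + 229 is on top; that piece has area ∫[-5,3] (3*t^3 - 9*t^2 - 75*t + 225) dt = 1536.
On [3, 5], w = 4 is on top; that piece has area ∫[3,5] (-(3*t^3 - 9*t^2 - 75*t + 225)) dt = 36.
Total enclosed area = 1536 + 36 = 1572.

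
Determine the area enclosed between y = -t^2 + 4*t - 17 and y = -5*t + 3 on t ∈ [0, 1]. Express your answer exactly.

95/6

On [0, 1], (-t^2 + 4*t - 17) - (-5*t + 3) = -t^2 + 9*t - 20 is ≤ 0 throughout, so the area is a single integral of |-t^2 + 9*t - 20|.
∫[0,1] (-t^2 + 9*t - 20) dt = -95/6; the area of that piece is 95/6.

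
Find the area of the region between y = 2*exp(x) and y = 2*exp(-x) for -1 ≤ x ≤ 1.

The difference (2*exp(x)) - (2*exp(-x)) = 2*exp(x) - 2*exp(-x) changes sign at x = 0 inside [-1, 1], so split the integral there.
∫[-1,0] (2*exp(x) - 2*exp(-x)) dx = -2*exp(1) - 2*exp(-1) + 4; the area of that piece is -4 + 2*exp(-1) + 2*exp(1).
∫[0,1] (2*exp(x) - 2*exp(-x)) dx = -4 + 2*exp(-1) + 2*exp(1).
Total area = (-4 + 2*exp(-1) + 2*exp(1)) + (-4 + 2*exp(-1) + 2*exp(1)) = -8 + 4*exp(-1) + 4*exp(1).

-8 + 4*exp(-1) + 4*exp(1)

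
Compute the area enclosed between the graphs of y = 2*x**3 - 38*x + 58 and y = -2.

517

Set the curves equal: 2*x**3 - 38*x + 58 = -2, so 2*x**3 - 38*x + 60 = 0, which factors as 2*(x - 3)*(x - 2)*(x + 5) = 0. The curves meet at x = -5, 2, 3.
On [-5, 2], y = 2*x**3 - 38*x + 58 is on top; that piece has area ∫[-5,2] (2*x**3 - 38*x + 60) dx = 1029/2.
On [2, 3], y = -2 is on top; that piece has area ∫[2,3] (-(2*x**3 - 38*x + 60)) dx = 5/2.
Total enclosed area = 1029/2 + 5/2 = 517.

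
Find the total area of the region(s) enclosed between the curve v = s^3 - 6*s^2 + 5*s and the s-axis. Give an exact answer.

131/4

The curve meets the s-axis where s^3 - 6*s^2 + 5*s = 0, i.e. s*(s - 5)*(s - 1) = 0, at s = 0, 1, 5.
On [0, 1] the curve lies above the axis; ∫[0,1] (s^3 - 6*s^2 + 5*s) ds = 3/4, giving area 3/4.
On [1, 5] the curve lies below the axis; ∫[1,5] (s^3 - 6*s^2 + 5*s) ds = -32, giving area 32.
Total area = 3/4 + 32 = 131/4.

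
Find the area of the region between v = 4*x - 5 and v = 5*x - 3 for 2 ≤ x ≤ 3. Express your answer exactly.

9/2

On [2, 3], (4*x - 5) - (5*x - 3) = -x - 2 is ≤ 0 throughout, so the area is a single integral of |-x - 2|.
∫[2,3] (-x - 2) dx = -9/2; the area of that piece is 9/2.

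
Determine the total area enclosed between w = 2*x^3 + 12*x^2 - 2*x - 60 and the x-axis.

407/2

The curve meets the x-axis where 2*x^3 + 12*x^2 - 2*x - 60 = 0, i.e. 2*(x - 2)*(x + 3)*(x + 5) = 0, at x = -5, -3, 2.
On [-5, -3] the curve lies above the axis; ∫[-5,-3] (2*x^3 + 12*x^2 - 2*x - 60) dx = 16, giving area 16.
On [-3, 2] the curve lies below the axis; ∫[-3,2] (2*x^3 + 12*x^2 - 2*x - 60) dx = -375/2, giving area 375/2.
Total area = 16 + 375/2 = 407/2.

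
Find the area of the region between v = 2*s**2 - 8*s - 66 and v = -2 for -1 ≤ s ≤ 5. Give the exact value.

396

On [-1, 5], (2*s**2 - 8*s - 66) - (-2) = 2*s**2 - 8*s - 64 is ≤ 0 throughout, so the area is a single integral of |2*s**2 - 8*s - 64|.
∫[-1,5] (2*s**2 - 8*s - 64) ds = -396; the area of that piece is 396.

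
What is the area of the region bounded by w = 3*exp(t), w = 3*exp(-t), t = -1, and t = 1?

The difference (3*exp(t)) - (3*exp(-t)) = 3*exp(t) - 3*exp(-t) changes sign at t = 0 inside [-1, 1], so split the integral there.
∫[-1,0] (3*exp(t) - 3*exp(-t)) dt = -3*exp(1) - 3*exp(-1) + 6; the area of that piece is -6 + 3*exp(-1) + 3*exp(1).
∫[0,1] (3*exp(t) - 3*exp(-t)) dt = -6 + 3*exp(-1) + 3*exp(1).
Total area = (-6 + 3*exp(-1) + 3*exp(1)) + (-6 + 3*exp(-1) + 3*exp(1)) = -12 + 6*exp(-1) + 6*exp(1).

-12 + 6*exp(-1) + 6*exp(1)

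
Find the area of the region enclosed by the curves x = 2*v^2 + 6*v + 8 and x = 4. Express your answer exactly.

Both boundary curves give x as a function of v, so integrate with respect to v. Setting them equal: 2*v^2 + 6*v + 4 = 0, i.e. 2*(v + 1)*(v + 2) = 0, so they meet at v = -2, -1.
For v in [-2, -1], x = 2*v^2 + 6*v + 8 is on the left; area = ∫[-2,-1] (-(2*v^2 + 6*v + 4)) dv = 1/3.

1/3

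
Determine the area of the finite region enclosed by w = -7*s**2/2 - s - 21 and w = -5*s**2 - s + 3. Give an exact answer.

128

Set the curves equal: -7*s**2/2 - s - 21 = -5*s**2 - s + 3, so 3*s**2/2 - 24 = 0, which factors as 3*(s - 4)*(s + 4)/2 = 0. The curves meet at s = -4, 4.
On [-4, 4], w = -5*s**2 - s + 3 is on top; that piece has area ∫[-4,4] (-(3*s**2/2 - 24)) ds = 128.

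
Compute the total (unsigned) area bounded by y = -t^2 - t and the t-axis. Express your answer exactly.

The curve meets the t-axis where -t^2 - t = 0, i.e. -t*(t + 1) = 0, at t = -1, 0.
On [-1, 0] the curve lies above the axis; ∫[-1,0] (-t^2 - t) dt = 1/6, giving area 1/6.

1/6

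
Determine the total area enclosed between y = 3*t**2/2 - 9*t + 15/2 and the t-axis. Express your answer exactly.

16

The curve meets the t-axis where 3*t**2/2 - 9*t + 15/2 = 0, i.e. 3*(t - 5)*(t - 1)/2 = 0, at t = 1, 5.
On [1, 5] the curve lies below the axis; ∫[1,5] (3*t**2/2 - 9*t + 15/2) dt = -16, giving area 16.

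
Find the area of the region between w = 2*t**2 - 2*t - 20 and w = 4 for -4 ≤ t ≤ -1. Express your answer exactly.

The difference (2*t**2 - 2*t - 20) - (4) = 2*t**2 - 2*t - 24 changes sign at t = -3 inside [-4, -1], so split the integral there.
∫[-4,-3] (2*t**2 - 2*t - 24) dt = 23/3.
∫[-3,-1] (2*t**2 - 2*t - 24) dt = -68/3; the area of that piece is 68/3.
Total area = 23/3 + 68/3 = 91/3.

91/3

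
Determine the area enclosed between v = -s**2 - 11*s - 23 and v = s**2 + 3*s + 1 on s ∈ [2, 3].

On [2, 3], (-s**2 - 11*s - 23) - (s**2 + 3*s + 1) = -2*s**2 - 14*s - 24 is ≤ 0 throughout, so the area is a single integral of |-2*s**2 - 14*s - 24|.
∫[2,3] (-2*s**2 - 14*s - 24) ds = -215/3; the area of that piece is 215/3.

215/3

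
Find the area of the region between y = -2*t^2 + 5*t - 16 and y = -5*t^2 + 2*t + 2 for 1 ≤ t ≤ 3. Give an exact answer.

15

The difference (-2*t^2 + 5*t - 16) - (-5*t^2 + 2*t + 2) = 3*t^2 + 3*t - 18 changes sign at t = 2 inside [1, 3], so split the integral there.
∫[1,2] (3*t^2 + 3*t - 18) dt = -13/2; the area of that piece is 13/2.
∫[2,3] (3*t^2 + 3*t - 18) dt = 17/2.
Total area = 13/2 + 17/2 = 15.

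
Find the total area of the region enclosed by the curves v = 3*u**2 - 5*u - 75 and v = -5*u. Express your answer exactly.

Set the curves equal: 3*u**2 - 5*u - 75 = -5*u, so 3*u**2 - 75 = 0, which factors as 3*(u - 5)*(u + 5) = 0. The curves meet at u = -5, 5.
On [-5, 5], v = -5*u is on top; that piece has area ∫[-5,5] (-(3*u**2 - 75)) du = 500.

500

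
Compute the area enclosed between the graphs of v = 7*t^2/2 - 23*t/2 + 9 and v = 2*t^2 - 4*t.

1/4

Set the curves equal: 7*t^2/2 - 23*t/2 + 9 = 2*t^2 - 4*t, so 3*t^2/2 - 15*t/2 + 9 = 0, which factors as 3*(t - 3)*(t - 2)/2 = 0. The curves meet at t = 2, 3.
On [2, 3], v = 2*t^2 - 4*t is on top; that piece has area ∫[2,3] (-(3*t^2/2 - 15*t/2 + 9)) dt = 1/4.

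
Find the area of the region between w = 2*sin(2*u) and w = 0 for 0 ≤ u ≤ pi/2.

2

On [0, pi/2], (2*sin(2*u)) - (0) = 2*sin(2*u) is ≥ 0 throughout, so the area is a single integral of |2*sin(2*u)|.
∫[0,pi/2] (2*sin(2*u)) du = 2.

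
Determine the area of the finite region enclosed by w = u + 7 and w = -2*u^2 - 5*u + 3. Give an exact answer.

1/3

Set the curves equal: u + 7 = -2*u^2 - 5*u + 3, so 2*u^2 + 6*u + 4 = 0, which factors as 2*(u + 1)*(u + 2) = 0. The curves meet at u = -2, -1.
On [-2, -1], w = -2*u^2 - 5*u + 3 is on top; that piece has area ∫[-2,-1] (-(2*u^2 + 6*u + 4)) du = 1/3.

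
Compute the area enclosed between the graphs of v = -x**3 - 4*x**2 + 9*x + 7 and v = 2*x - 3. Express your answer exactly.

937/12

Set the curves equal: -x**3 - 4*x**2 + 9*x + 7 = 2*x - 3, so -x**3 - 4*x**2 + 7*x + 10 = 0, which factors as -(x - 2)*(x + 1)*(x + 5) = 0. The curves meet at x = -5, -1, 2.
On [-5, -1], v = 2*x - 3 is on top; that piece has area ∫[-5,-1] (-(-x**3 - 4*x**2 + 7*x + 10)) dx = 160/3.
On [-1, 2], v = -x**3 - 4*x**2 + 9*x + 7 is on top; that piece has area ∫[-1,2] (-x**3 - 4*x**2 + 7*x + 10) dx = 99/4.
Total enclosed area = 160/3 + 99/4 = 937/12.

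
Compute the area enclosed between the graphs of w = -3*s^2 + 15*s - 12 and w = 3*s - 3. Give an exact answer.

Set the curves equal: -3*s^2 + 15*s - 12 = 3*s - 3, so -3*s^2 + 12*s - 9 = 0, which factors as -3*(s - 3)*(s - 1) = 0. The curves meet at s = 1, 3.
On [1, 3], w = -3*s^2 + 15*s - 12 is on top; that piece has area ∫[1,3] (-3*s^2 + 12*s - 9) ds = 4.

4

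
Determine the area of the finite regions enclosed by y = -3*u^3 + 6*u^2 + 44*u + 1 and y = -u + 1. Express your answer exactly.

Set the curves equal: -3*u^3 + 6*u^2 + 44*u + 1 = -u + 1, so -3*u^3 + 6*u^2 + 45*u = 0, which factors as -3*u*(u - 5)*(u + 3) = 0. The curves meet at u = -3, 0, 5.
On [-3, 0], y = -u + 1 is on top; that piece has area ∫[-3,0] (-(-3*u^3 + 6*u^2 + 45*u)) du = 351/4.
On [0, 5], y = -3*u^3 + 6*u^2 + 44*u + 1 is on top; that piece has area ∫[0,5] (-3*u^3 + 6*u^2 + 45*u) du = 1375/4.
Total enclosed area = 351/4 + 1375/4 = 863/2.

863/2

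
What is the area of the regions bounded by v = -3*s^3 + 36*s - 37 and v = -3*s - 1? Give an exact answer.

Set the curves equal: -3*s^3 + 36*s - 37 = -3*s - 1, so -3*s^3 + 39*s - 36 = 0, which factors as -3*(s - 3)*(s - 1)*(s + 4) = 0. The curves meet at s = -4, 1, 3.
On [-4, 1], v = -3*s - 1 is on top; that piece has area ∫[-4,1] (-(-3*s^3 + 39*s - 36)) ds = 1125/4.
On [1, 3], v = -3*s^3 + 36*s - 37 is on top; that piece has area ∫[1,3] (-3*s^3 + 39*s - 36) ds = 24.
Total enclosed area = 1125/4 + 24 = 1221/4.

1221/4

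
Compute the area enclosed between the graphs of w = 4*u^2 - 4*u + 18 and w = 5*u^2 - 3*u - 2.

243/2

Set the curves equal: 4*u^2 - 4*u + 18 = 5*u^2 - 3*u - 2, so -u^2 - u + 20 = 0, which factors as -(u - 4)*(u + 5) = 0. The curves meet at u = -5, 4.
On [-5, 4], w = 4*u^2 - 4*u + 18 is on top; that piece has area ∫[-5,4] (-u^2 - u + 20) du = 243/2.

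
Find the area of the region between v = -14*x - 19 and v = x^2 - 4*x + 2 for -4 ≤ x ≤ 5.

901/3

The difference (-14*x - 19) - (x^2 - 4*x + 2) = -x^2 - 10*x - 21 changes sign at x = -3 inside [-4, 5], so split the integral there.
∫[-4,-3] (-x^2 - 10*x - 21) dx = 5/3.
∫[-3,5] (-x^2 - 10*x - 21) dx = -896/3; the area of that piece is 896/3.
Total area = 5/3 + 896/3 = 901/3.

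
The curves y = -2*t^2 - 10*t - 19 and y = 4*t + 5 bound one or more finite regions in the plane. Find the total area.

Set the curves equal: -2*t^2 - 10*t - 19 = 4*t + 5, so -2*t^2 - 14*t - 24 = 0, which factors as -2*(t + 3)*(t + 4) = 0. The curves meet at t = -4, -3.
On [-4, -3], y = -2*t^2 - 10*t - 19 is on top; that piece has area ∫[-4,-3] (-2*t^2 - 14*t - 24) dt = 1/3.

1/3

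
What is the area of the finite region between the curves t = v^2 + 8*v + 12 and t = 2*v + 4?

Both boundary curves give t as a function of v, so integrate with respect to v. Setting them equal: v^2 + 6*v + 8 = 0, i.e. (v + 2)*(v + 4) = 0, so they meet at v = -4, -2.
For v in [-4, -2], t = v^2 + 8*v + 12 is on the left; area = ∫[-4,-2] (-(v^2 + 6*v + 8)) dv = 4/3.

4/3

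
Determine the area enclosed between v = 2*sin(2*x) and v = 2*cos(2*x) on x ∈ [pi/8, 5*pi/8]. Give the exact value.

On [pi/8, 5*pi/8], (2*sin(2*x)) - (2*cos(2*x)) = 2*sin(2*x) - 2*cos(2*x) is ≥ 0 throughout, so the area is a single integral of |2*sin(2*x) - 2*cos(2*x)|.
∫[pi/8,5*pi/8] (2*sin(2*x) - 2*cos(2*x)) dx = 2*sqrt(2).

2*sqrt(2)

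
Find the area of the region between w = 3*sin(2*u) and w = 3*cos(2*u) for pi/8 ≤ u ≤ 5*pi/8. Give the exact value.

3*sqrt(2)

On [pi/8, 5*pi/8], (3*sin(2*u)) - (3*cos(2*u)) = 3*sin(2*u) - 3*cos(2*u) is ≥ 0 throughout, so the area is a single integral of |3*sin(2*u) - 3*cos(2*u)|.
∫[pi/8,5*pi/8] (3*sin(2*u) - 3*cos(2*u)) du = 3*sqrt(2).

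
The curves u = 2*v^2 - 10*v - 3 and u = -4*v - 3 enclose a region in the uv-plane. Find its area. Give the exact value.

9

Both boundary curves give u as a function of v, so integrate with respect to v. Setting them equal: 2*v^2 - 6*v = 0, i.e. 2*v*(v - 3) = 0, so they meet at v = 0, 3.
For v in [0, 3], u = 2*v^2 - 10*v - 3 is on the left; area = ∫[0,3] (-(2*v^2 - 6*v)) dv = 9.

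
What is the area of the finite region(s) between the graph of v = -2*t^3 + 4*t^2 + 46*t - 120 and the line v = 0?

5137/6

The curve meets the t-axis where -2*t^3 + 4*t^2 + 46*t - 120 = 0, i.e. -2*(t - 4)*(t - 3)*(t + 5) = 0, at t = -5, 3, 4.
On [-5, 3] the curve lies below the axis; ∫[-5,3] (-2*t^3 + 4*t^2 + 46*t - 120) dt = -2560/3, giving area 2560/3.
On [3, 4] the curve lies above the axis; ∫[3,4] (-2*t^3 + 4*t^2 + 46*t - 120) dt = 17/6, giving area 17/6.
Total area = 2560/3 + 17/6 = 5137/6.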